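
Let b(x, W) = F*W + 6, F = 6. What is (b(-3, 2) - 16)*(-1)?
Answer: -2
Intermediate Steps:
b(x, W) = 6 + 6*W (b(x, W) = 6*W + 6 = 6 + 6*W)
(b(-3, 2) - 16)*(-1) = ((6 + 6*2) - 16)*(-1) = ((6 + 12) - 16)*(-1) = (18 - 16)*(-1) = 2*(-1) = -2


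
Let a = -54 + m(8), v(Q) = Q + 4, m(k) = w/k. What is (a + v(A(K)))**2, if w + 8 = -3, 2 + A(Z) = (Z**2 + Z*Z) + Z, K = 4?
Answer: 19321/64 ≈ 301.89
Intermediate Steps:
A(Z) = -2 + Z + 2*Z**2 (A(Z) = -2 + ((Z**2 + Z*Z) + Z) = -2 + ((Z**2 + Z**2) + Z) = -2 + (2*Z**2 + Z) = -2 + (Z + 2*Z**2) = -2 + Z + 2*Z**2)
w = -11 (w = -8 - 3 = -11)
m(k) = -11/k
v(Q) = 4 + Q
a = -443/8 (a = -54 - 11/8 = -443/8 ≈ -55.375)
(a + v(A(K)))**2 = (-443/8 + (4 + (-2 + 4 + 2*4**2)))**2 = (-443/8 + (4 + (-2 + 4 + 2*16)))**2 = (-443/8 + (4 + (-2 + 4 + 32)))**2 = (-443/8 + (4 + 34))**2 = (-443/8 + 38)**2 = (-139/8)**2 = 19321/64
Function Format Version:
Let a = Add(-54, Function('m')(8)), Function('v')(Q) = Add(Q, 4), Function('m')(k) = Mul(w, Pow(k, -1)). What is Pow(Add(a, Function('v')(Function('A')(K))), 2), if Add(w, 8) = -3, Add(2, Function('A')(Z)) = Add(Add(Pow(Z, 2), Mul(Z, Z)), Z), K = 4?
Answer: Rational(19321, 64) ≈ 301.89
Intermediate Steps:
Function('A')(Z) = Add(-2, Z, Mul(2, Pow(Z, 2))) (Function('A')(Z) = Add(-2, Add(Add(Pow(Z, 2), Mul(Z, Z)), Z)) = Add(-2, Add(Add(Pow(Z, 2), Pow(Z, 2)), Z)) = Add(-2, Add(Mul(2, Pow(Z, 2)), Z)) = Add(-2, Add(Z, Mul(2, Pow(Z, 2)))) = Add(-2, Z, Mul(2, Pow(Z, 2))))
w = -11 (w = Add(-8, -3) = -11)
Function('m')(k) = Mul(-11, Pow(k, -1))
Function('v')(Q) = Add(4, Q)
a = Rational(-443, 8) (a = Add(-54, Mul(-11, Pow(8, -1))) = Add(-54, Mul(-11, Rational(1, 8))) = Add(-54, Rational(-11, 8)) = Rational(-443, 8) ≈ -55.375)
Pow(Add(a, Function('v')(Function('A')(K))), 2) = Pow(Add(Rational(-443, 8), Add(4, Add(-2, 4, Mul(2, Pow(4, 2))))), 2) = Pow(Add(Rational(-443, 8), Add(4, Add(-2, 4, Mul(2, 16)))), 2) = Pow(Add(Rational(-443, 8), Add(4, Add(-2, 4, 32))), 2) = Pow(Add(Rational(-443, 8), Add(4, 34)), 2) = Pow(Add(Rational(-443, 8), 38), 2) = Pow(Rational(-139, 8), 2) = Rational(19321, 64)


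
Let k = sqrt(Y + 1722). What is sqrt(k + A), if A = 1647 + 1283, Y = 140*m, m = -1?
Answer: sqrt(2930 + sqrt(1582)) ≈ 54.496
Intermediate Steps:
Y = -140 (Y = 140*(-1) = -140)
k = sqrt(1582) (k = sqrt(-140 + 1722) = sqrt(1582) ≈ 39.774)
A = 2930
sqrt(k + A) = sqrt(sqrt(1582) + 2930) = sqrt(2930 + sqrt(1582))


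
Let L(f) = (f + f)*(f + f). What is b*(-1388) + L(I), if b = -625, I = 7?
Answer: 867696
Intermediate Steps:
L(f) = 4*f**2 (L(f) = (2*f)*(2*f) = 4*f**2)
b*(-1388) + L(I) = -625*(-1388) + 4*7**2 = 867500 + 4*49 = 867500 + 196 = 867696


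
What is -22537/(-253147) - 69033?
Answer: -17475474314/253147 ≈ -69033.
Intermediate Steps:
-22537/(-253147) - 69033 = -22537*(-1/253147) - 69033 = 22537/253147 - 69033 = -17475474314/253147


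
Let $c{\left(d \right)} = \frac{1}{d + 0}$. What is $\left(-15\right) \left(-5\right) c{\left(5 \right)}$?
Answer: $15$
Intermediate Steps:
$c{\left(d \right)} = \frac{1}{d}$
$\left(-15\right) \left(-5\right) c{\left(5 \right)} = \frac{\left(-15\right) \left(-5\right)}{5} = 75 \cdot \frac{1}{5} = 15$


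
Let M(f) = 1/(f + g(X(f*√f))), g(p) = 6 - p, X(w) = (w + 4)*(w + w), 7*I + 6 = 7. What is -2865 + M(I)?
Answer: -12631272130/4409073 + 19208*√7/4409073 ≈ -2864.8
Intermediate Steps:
I = ⅐ (I = -6/7 + (⅐)*7 = -6/7 + 1 = ⅐ ≈ 0.14286)
X(w) = 2*w*(4 + w) (X(w) = (4 + w)*(2*w) = 2*w*(4 + w))
M(f) = 1/(6 + f - 2*f^(3/2)*(4 + f^(3/2))) (M(f) = 1/(f + (6 - 2*f*√f*(4 + f*√f))) = 1/(f + (6 - 2*f^(3/2)*(4 + f^(3/2)))) = 1/(6 + f - 2*f^(3/2)*(4 + f^(3/2))))
-2865 + M(I) = -2865 + 1/(6 + ⅐ - 8*√7/49 - 2*(⅐)³) = -2865 + 1/(6 + ⅐ - 8*√7/49 - 2*1/343) = -2865 + 1/(6 + ⅐ - 8*√7/49 - 2/343) = -2865 + 1/(2105/343 - 8*√7/49)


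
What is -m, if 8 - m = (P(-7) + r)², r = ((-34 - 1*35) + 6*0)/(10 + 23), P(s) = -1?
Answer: 188/121 ≈ 1.5537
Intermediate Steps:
r = -23/11 (r = ((-34 - 35) + 0)/33 = (-69 + 0)*(1/33) = -69*1/33 = -23/11 ≈ -2.0909)
m = -188/121 (m = 8 - (-1 - 23/11)² = 8 - (-34/11)² = 8 - 1*1156/121 = 8 - 1156/121 = -188/121 ≈ -1.5537)
-m = -1*(-188/121) = 188/121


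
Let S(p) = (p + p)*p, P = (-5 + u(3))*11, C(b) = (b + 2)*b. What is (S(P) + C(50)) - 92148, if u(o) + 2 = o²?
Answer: -88580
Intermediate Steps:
C(b) = b*(2 + b) (C(b) = (2 + b)*b = b*(2 + b))
u(o) = -2 + o²
P = 22 (P = (-5 + (-2 + 3²))*11 = (-5 + (-2 + 9))*11 = (-5 + 7)*11 = 2*11 = 22)
S(p) = 2*p² (S(p) = (2*p)*p = 2*p²)
(S(P) + C(50)) - 92148 = (2*22² + 50*(2 + 50)) - 92148 = (2*484 + 50*52) - 92148 = (968 + 2600) - 92148 = 3568 - 92148 = -88580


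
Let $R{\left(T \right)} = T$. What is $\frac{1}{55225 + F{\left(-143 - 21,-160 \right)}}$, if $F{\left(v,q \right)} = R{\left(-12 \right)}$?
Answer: $\frac{1}{55213} \approx 1.8112 \cdot 10^{-5}$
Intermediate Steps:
$F{\left(v,q \right)} = -12$
$\frac{1}{55225 + F{\left(-143 - 21,-160 \right)}} = \frac{1}{55225 - 12} = \frac{1}{55213}$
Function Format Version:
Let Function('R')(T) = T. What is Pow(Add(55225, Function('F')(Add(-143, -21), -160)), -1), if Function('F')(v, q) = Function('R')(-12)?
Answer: Rational(1, 55213) ≈ 1.8112e-5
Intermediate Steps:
Function('F')(v, q) = -12
Pow(Add(55225, Function('F')(Add(-143, -21), -160)), -1) = Pow(Add(55225, -12), -1) = Pow(55213, -1) = Rational(1, 55213)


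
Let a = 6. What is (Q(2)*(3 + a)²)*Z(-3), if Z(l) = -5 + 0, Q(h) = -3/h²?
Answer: 1215/4 ≈ 303.75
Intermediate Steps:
Q(h) = -3/h²
Z(l) = -5
(Q(2)*(3 + a)²)*Z(-3) = ((-3/2²)*(3 + 6)²)*(-5) = (-3*¼*9²)*(-5) = -¾*81*(-5) = -243/4*(-5) = 1215/4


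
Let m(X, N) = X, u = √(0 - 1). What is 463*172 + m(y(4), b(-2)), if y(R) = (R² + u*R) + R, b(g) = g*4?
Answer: 79656 + 4*I ≈ 79656.0 + 4.0*I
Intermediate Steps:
u = I (u = √(-1) = I ≈ 1.0*I)
b(g) = 4*g
y(R) = R + R² + I*R (y(R) = (R² + I*R) + R = R + R² + I*R)
463*172 + m(y(4), b(-2)) = 463*172 + 4*(1 + I + 4) = 79636 + 4*(5 + I) = 79636 + (20 + 4*I) = 79656 + 4*I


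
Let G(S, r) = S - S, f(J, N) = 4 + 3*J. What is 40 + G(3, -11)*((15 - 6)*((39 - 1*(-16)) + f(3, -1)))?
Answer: 40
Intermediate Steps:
G(S, r) = 0
40 + G(3, -11)*((15 - 6)*((39 - 1*(-16)) + f(3, -1))) = 40 + 0*((15 - 6)*((39 - 1*(-16)) + (4 + 3*3))) = 40 + 0*(9*((39 + 16) + (4 + 9))) = 40 + 0*(9*(55 + 13)) = 40 + 0*(9*68) = 40 + 0*612 = 40 + 0 = 40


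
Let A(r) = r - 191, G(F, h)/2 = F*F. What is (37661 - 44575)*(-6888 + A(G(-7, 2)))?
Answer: 48266634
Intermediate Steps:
G(F, h) = 2*F² (G(F, h) = 2*(F*F) = 2*F²)
A(r) = -191 + r
(37661 - 44575)*(-6888 + A(G(-7, 2))) = (37661 - 44575)*(-6888 + (-191 + 2*(-7)²)) = -6914*(-6888 + (-191 + 2*49)) = -6914*(-6888 + (-191 + 98)) = -6914*(-6888 - 93) = -6914*(-6981) = 48266634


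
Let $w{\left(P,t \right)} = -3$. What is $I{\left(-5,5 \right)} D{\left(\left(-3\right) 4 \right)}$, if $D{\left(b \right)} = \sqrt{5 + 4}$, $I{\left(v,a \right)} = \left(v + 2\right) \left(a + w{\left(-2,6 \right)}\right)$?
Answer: $-18$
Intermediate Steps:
$I{\left(v,a \right)} = \left(-3 + a\right) \left(2 + v\right)$ ($I{\left(v,a \right)} = \left(v + 2\right) \left(a - 3\right) = \left(2 + v\right) \left(-3 + a\right) = \left(-3 + a\right) \left(2 + v\right)$)
$D{\left(b \right)} = 3$ ($D{\left(b \right)} = \sqrt{9} = 3$)
$I{\left(-5,5 \right)} D{\left(\left(-3\right) 4 \right)} = \left(-6 - -15 + 2 \cdot 5 + 5 \left(-5\right)\right) 3 = \left(-6 + 15 + 10 - 25\right) 3 = \left(-6\right) 3 = -18$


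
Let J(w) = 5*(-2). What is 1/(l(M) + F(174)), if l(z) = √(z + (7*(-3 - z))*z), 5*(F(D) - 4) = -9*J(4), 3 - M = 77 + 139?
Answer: 22/313807 - I*√313323/313807 ≈ 7.0107e-5 - 0.0017837*I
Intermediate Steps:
J(w) = -10
M = -213 (M = 3 - (77 + 139) = 3 - 1*216 = 3 - 216 = -213)
F(D) = 22 (F(D) = 4 + (-9*(-10))/5 = 4 + (⅕)*90 = 4 + 18 = 22)
l(z) = √(z + z*(-21 - 7*z)) (l(z) = √(z + (-21 - 7*z)*z) = √(z + z*(-21 - 7*z)))
1/(l(M) + F(174)) = 1/(√(-1*(-213)*(20 + 7*(-213))) + 22) = 1/(√(-1*(-213)*(20 - 1491)) + 22) = 1/(√(-1*(-213)*(-1471)) + 22) = 1/(√(-313323) + 22) = 1/(I*√313323 + 22) = 1/(22 + I*√313323)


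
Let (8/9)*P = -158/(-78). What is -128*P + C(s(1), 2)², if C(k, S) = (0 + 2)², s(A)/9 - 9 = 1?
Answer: -3584/13 ≈ -275.69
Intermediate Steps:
s(A) = 90 (s(A) = 81 + 9*1 = 81 + 9 = 90)
C(k, S) = 4 (C(k, S) = 2² = 4)
P = 237/104 (P = 9*(-158/(-78))/8 = 9*(-158*(-1/78))/8 = (9/8)*(79/39) = 237/104 ≈ 2.2788)
-128*P + C(s(1), 2)² = -128*237/104 + 4² = -3792/13 + 16 = -3584/13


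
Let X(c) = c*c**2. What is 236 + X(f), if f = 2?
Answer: 244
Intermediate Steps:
X(c) = c**3
236 + X(f) = 236 + 2**3 = 236 + 8 = 244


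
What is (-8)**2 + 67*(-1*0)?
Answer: 64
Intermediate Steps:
(-8)**2 + 67*(-1*0) = 64 + 67*0 = 64 + 0 = 64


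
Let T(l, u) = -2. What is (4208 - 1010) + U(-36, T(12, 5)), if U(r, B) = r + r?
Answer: 3126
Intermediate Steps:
U(r, B) = 2*r
(4208 - 1010) + U(-36, T(12, 5)) = (4208 - 1010) + 2*(-36) = 3198 - 72 = 3126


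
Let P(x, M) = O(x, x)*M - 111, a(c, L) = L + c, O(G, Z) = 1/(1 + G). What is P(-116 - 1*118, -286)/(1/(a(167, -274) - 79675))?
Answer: 2040584214/233 ≈ 8.7579e+6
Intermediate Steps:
P(x, M) = -111 + M/(1 + x) (P(x, M) = M/(1 + x) - 111 = -111 + M/(1 + x))
P(-116 - 1*118, -286)/(1/(a(167, -274) - 79675)) = ((-111 - 286 - 111*(-116 - 1*118))/(1 + (-116 - 1*118)))/(1/((-274 + 167) - 79675)) = ((-111 - 286 - 111*(-116 - 118))/(1 + (-116 - 118)))/(1/(-107 - 79675)) = ((-111 - 286 - 111*(-234))/(1 - 234))/(1/(-79782)) = ((-111 - 286 + 25974)/(-233))/(-1/79782) = -1/233*25577*(-79782) = -25577/233*(-79782) = 2040584214/233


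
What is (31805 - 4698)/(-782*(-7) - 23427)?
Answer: -27107/17953 ≈ -1.5099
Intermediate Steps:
(31805 - 4698)/(-782*(-7) - 23427) = 27107/(5474 - 23427) = 27107/(-17953) = 27107*(-1/17953) = -27107/17953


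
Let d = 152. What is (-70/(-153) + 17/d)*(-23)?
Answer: -304543/23256 ≈ -13.095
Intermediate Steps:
(-70/(-153) + 17/d)*(-23) = (-70/(-153) + 17/152)*(-23) = (-70*(-1/153) + 17*(1/152))*(-23) = (70/153 + 17/152)*(-23) = (13241/23256)*(-23) = -304543/23256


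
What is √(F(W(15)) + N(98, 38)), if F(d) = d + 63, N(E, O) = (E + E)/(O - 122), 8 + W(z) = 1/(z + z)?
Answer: √5270/10 ≈ 7.2595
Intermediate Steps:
W(z) = -8 + 1/(2*z) (W(z) = -8 + 1/(z + z) = -8 + 1/(2*z))
N(E, O) = 2*E/(-122 + O) (N(E, O) = (2*E)/(-122 + O) = 2*E/(-122 + O))
F(d) = 63 + d
√(F(W(15)) + N(98, 38)) = √((63 + (-8 + (½)/15)) + 2*98/(-122 + 38)) = √((63 + (-8 + (½)*(1/15))) + 2*98/(-84)) = √((63 + (-8 + 1/30)) + 2*98*(-1/84)) = √((63 - 239/30) - 7/3) = √(1651/30 - 7/3) = √(527/10) = √5270/10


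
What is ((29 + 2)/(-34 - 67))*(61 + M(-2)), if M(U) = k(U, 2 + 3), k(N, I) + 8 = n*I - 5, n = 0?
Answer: -1488/101 ≈ -14.733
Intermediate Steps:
k(N, I) = -13 (k(N, I) = -8 + (0*I - 5) = -8 + (0 - 5) = -8 - 5 = -13)
M(U) = -13
((29 + 2)/(-34 - 67))*(61 + M(-2)) = ((29 + 2)/(-34 - 67))*(61 - 13) = (31/(-101))*48 = (31*(-1/101))*48 = -31/101*48 = -1488/101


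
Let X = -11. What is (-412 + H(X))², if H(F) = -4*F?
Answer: 135424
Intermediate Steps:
(-412 + H(X))² = (-412 - 4*(-11))² = (-412 + 44)² = (-368)² = 135424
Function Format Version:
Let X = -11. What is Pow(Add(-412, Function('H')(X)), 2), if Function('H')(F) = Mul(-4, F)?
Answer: 135424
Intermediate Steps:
Pow(Add(-412, Function('H')(X)), 2) = Pow(Add(-412, Mul(-4, -11)), 2) = Pow(Add(-412, 44), 2) = Pow(-368, 2) = 135424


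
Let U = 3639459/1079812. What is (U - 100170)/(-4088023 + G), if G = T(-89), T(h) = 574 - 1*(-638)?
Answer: 108161128581/4412987559532 ≈ 0.024510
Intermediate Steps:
U = 3639459/1079812 (U = 3639459*(1/1079812) = 3639459/1079812 ≈ 3.3705)
T(h) = 1212 (T(h) = 574 + 638 = 1212)
G = 1212
(U - 100170)/(-4088023 + G) = (3639459/1079812 - 100170)/(-4088023 + 1212) = -108161128581/1079812/(-4086811) = -108161128581/1079812*(-1/4086811) = 108161128581/4412987559532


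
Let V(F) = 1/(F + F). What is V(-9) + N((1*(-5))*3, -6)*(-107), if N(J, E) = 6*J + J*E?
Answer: -1/18 ≈ -0.055556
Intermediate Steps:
V(F) = 1/(2*F)
N(J, E) = 6*J + E*J
V(-9) + N((1*(-5))*3, -6)*(-107) = (½)/(-9) + (((1*(-5))*3)*(6 - 6))*(-107) = (½)*(-⅑) + (-5*3*0)*(-107) = -1/18 - 15*0*(-107) = -1/18 + 0*(-107) = -1/18 + 0 = -1/18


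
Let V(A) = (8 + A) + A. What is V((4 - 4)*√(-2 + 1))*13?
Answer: 104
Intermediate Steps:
V(A) = 8 + 2*A
V((4 - 4)*√(-2 + 1))*13 = (8 + 2*((4 - 4)*√(-2 + 1)))*13 = (8 + 2*(0*√(-1)))*13 = (8 + 2*(0*I))*13 = (8 + 2*0)*13 = (8 + 0)*13 = 8*13 = 104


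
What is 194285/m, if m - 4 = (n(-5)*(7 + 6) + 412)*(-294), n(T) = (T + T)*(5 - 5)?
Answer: -194285/121124 ≈ -1.6040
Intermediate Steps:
n(T) = 0 (n(T) = (2*T)*0 = 0)
m = -121124 (m = 4 + (0*(7 + 6) + 412)*(-294) = 4 + (0*13 + 412)*(-294) = 4 + (0 + 412)*(-294) = 4 + 412*(-294) = 4 - 121128 = -121124)
194285/m = 194285/(-121124) = 194285*(-1/121124) = -194285/121124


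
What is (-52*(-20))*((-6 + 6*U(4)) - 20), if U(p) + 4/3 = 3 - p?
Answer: -41600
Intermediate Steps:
U(p) = 5/3 - p (U(p) = -4/3 + (3 - p) = 5/3 - p)
(-52*(-20))*((-6 + 6*U(4)) - 20) = (-52*(-20))*((-6 + 6*(5/3 - 1*4)) - 20) = 1040*((-6 + 6*(5/3 - 4)) - 20) = 1040*((-6 + 6*(-7/3)) - 20) = 1040*((-6 - 14) - 20) = 1040*(-20 - 20) = 1040*(-40) = -41600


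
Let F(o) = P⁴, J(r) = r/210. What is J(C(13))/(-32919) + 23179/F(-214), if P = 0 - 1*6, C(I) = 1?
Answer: 8902010773/497735280 ≈ 17.885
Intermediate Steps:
J(r) = r/210 (J(r) = r*(1/210) = r/210)
P = -6 (P = 0 - 6 = -6)
F(o) = 1296 (F(o) = (-6)⁴ = 1296)
J(C(13))/(-32919) + 23179/F(-214) = ((1/210)*1)/(-32919) + 23179/1296 = (1/210)*(-1/32919) + 23179*(1/1296) = -1/6912990 + 23179/1296 = 8902010773/497735280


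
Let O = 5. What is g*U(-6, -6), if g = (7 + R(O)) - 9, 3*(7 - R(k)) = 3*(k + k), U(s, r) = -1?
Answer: 5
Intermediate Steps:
R(k) = 7 - 2*k (R(k) = 7 - (k + k) = 7 - 2*k)
g = -5 (g = (7 + (7 - 2*5)) - 9 = (7 + (7 - 10)) - 9 = (7 - 3) - 9 = 4 - 9 = -5)
g*U(-6, -6) = -5*(-1) = 5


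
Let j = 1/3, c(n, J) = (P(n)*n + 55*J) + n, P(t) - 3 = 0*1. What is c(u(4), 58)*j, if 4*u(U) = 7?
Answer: 3197/3 ≈ 1065.7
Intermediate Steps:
P(t) = 3 (P(t) = 3 + 0*1 = 3 + 0 = 3)
u(U) = 7/4 (u(U) = (¼)*7 = 7/4)
c(n, J) = 4*n + 55*J (c(n, J) = (3*n + 55*J) + n = 4*n + 55*J)
j = ⅓ ≈ 0.33333
c(u(4), 58)*j = (4*(7/4) + 55*58)*(⅓) = (7 + 3190)*(⅓) = 3197*(⅓) = 3197/3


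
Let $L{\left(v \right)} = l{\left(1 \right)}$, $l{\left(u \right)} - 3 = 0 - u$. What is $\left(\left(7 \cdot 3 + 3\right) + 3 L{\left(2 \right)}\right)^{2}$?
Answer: $900$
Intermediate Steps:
$l{\left(u \right)} = 3 - u$ ($l{\left(u \right)} = 3 + \left(0 - u\right) = 3 - u$)
$L{\left(v \right)} = 2$ ($L{\left(v \right)} = 3 - 1 = 2$)
$\left(\left(7 \cdot 3 + 3\right) + 3 L{\left(2 \right)}\right)^{2} = \left(\left(7 \cdot 3 + 3\right) + 3 \cdot 2\right)^{2} = \left(\left(21 + 3\right) + 6\right)^{2} = \left(24 + 6\right)^{2} = 30^{2} = 900$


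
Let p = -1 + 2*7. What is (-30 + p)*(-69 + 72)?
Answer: -51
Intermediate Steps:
p = 13 (p = -1 + 14 = 13)
(-30 + p)*(-69 + 72) = (-30 + 13)*(-69 + 72) = -17*3 = -51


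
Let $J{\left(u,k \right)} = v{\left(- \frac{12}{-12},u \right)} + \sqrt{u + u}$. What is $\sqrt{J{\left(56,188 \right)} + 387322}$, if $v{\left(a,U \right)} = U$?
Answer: $\sqrt{387378 + 4 \sqrt{7}} \approx 622.41$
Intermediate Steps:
$J{\left(u,k \right)} = u + \sqrt{2} \sqrt{u}$ ($J{\left(u,k \right)} = u + \sqrt{u + u} = u + \sqrt{2 u} = u + \sqrt{2} \sqrt{u}$)
$\sqrt{J{\left(56,188 \right)} + 387322} = \sqrt{\left(56 + \sqrt{2} \sqrt{56}\right) + 387322} = \sqrt{\left(56 + \sqrt{2} \cdot 2 \sqrt{14}\right) + 387322} = \sqrt{\left(56 + 4 \sqrt{7}\right) + 387322} = \sqrt{387378 + 4 \sqrt{7}}$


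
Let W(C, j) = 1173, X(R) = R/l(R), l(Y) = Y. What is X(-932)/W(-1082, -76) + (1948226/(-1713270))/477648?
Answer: 190756129/224383545360 ≈ 0.00085013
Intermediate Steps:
X(R) = 1 (X(R) = R/R = 1)
X(-932)/W(-1082, -76) + (1948226/(-1713270))/477648 = 1/1173 + (1948226/(-1713270))/477648 = 1*(1/1173) + (1948226*(-1/1713270))*(1/477648) = 1/1173 - 974113/856635*1/477648 = 1/1173 - 31423/13199032080 = 190756129/224383545360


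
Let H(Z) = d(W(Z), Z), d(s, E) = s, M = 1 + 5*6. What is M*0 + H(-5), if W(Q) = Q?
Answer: -5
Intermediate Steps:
M = 31 (M = 1 + 30 = 31)
H(Z) = Z
M*0 + H(-5) = 31*0 - 5 = 0 - 5 = -5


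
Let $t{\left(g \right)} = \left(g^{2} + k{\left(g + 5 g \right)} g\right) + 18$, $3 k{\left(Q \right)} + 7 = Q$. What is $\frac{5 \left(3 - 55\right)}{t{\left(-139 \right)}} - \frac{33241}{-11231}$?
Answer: $\frac{1451405644}{491120399} \approx 2.9553$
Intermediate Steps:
$k{\left(Q \right)} = - \frac{7}{3} + \frac{Q}{3}$
$t{\left(g \right)} = 18 + g^{2} + g \left(- \frac{7}{3} + 2 g\right)$ ($t{\left(g \right)} = \left(g^{2} + \left(- \frac{7}{3} + \frac{g + 5 g}{3}\right) g\right) + 18 = \left(g^{2} + \left(- \frac{7}{3} + \frac{6 g}{3}\right) g\right) + 18 = \left(g^{2} + \left(- \frac{7}{3} + 2 g\right) g\right) + 18 = \left(g^{2} + g \left(- \frac{7}{3} + 2 g\right)\right) + 18 = 18 + g^{2} + g \left(- \frac{7}{3} + 2 g\right)$)
$\frac{5 \left(3 - 55\right)}{t{\left(-139 \right)}} - \frac{33241}{-11231} = \frac{5 \left(3 - 55\right)}{18 + 3 \left(-139\right)^{2} - - \frac{973}{3}} - \frac{33241}{-11231} = \frac{5 \left(-52\right)}{18 + 3 \cdot 19321 + \frac{973}{3}} - - \frac{33241}{11231} = - \frac{260}{18 + 57963 + \frac{973}{3}} + \frac{33241}{11231} = - \frac{260}{\frac{174916}{3}} + \frac{33241}{11231} = \left(-260\right) \frac{3}{174916} + \frac{33241}{11231} = - \frac{195}{43729} + \frac{33241}{11231} = \frac{1451405644}{491120399}$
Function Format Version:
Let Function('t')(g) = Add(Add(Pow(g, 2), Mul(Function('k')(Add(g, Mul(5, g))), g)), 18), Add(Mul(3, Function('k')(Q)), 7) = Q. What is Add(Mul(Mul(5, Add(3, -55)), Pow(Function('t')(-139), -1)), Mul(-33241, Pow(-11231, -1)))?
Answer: Rational(1451405644, 491120399) ≈ 2.9553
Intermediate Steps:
Function('k')(Q) = Add(Rational(-7, 3), Mul(Rational(1, 3), Q))
Function('t')(g) = Add(18, Pow(g, 2), Mul(g, Add(Rational(-7, 3), Mul(2, g)))) (Function('t')(g) = Add(Add(Pow(g, 2), Mul(Add(Rational(-7, 3), Mul(Rational(1, 3), Add(g, Mul(5, g)))), g)), 18) = Add(Add(Pow(g, 2), Mul(Add(Rational(-7, 3), Mul(Rational(1, 3), Mul(6, g))), g)), 18) = Add(Add(Pow(g, 2), Mul(Add(Rational(-7, 3), Mul(2, g)), g)), 18) = Add(Add(Pow(g, 2), Mul(g, Add(Rational(-7, 3), Mul(2, g)))), 18) = Add(18, Pow(g, 2), Mul(g, Add(Rational(-7, 3), Mul(2, g)))))
Add(Mul(Mul(5, Add(3, -55)), Pow(Function('t')(-139), -1)), Mul(-33241, Pow(-11231, -1))) = Add(Mul(Mul(5, Add(3, -55)), Pow(Add(18, Mul(3, Pow(-139, 2)), Mul(Rational(-7, 3), -139)), -1)), Mul(-33241, Pow(-11231, -1))) = Add(Mul(Mul(5, -52), Pow(Add(18, Mul(3, 19321), Rational(973, 3)), -1)), Mul(-33241, Rational(-1, 11231))) = Add(Mul(-260, Pow(Add(18, 57963, Rational(973, 3)), -1)), Rational(33241, 11231)) = Add(Mul(-260, Pow(Rational(174916, 3), -1)), Rational(33241, 11231)) = Add(Mul(-260, Rational(3, 174916)), Rational(33241, 11231)) = Add(Rational(-195, 43729), Rational(33241, 11231)) = Rational(1451405644, 491120399)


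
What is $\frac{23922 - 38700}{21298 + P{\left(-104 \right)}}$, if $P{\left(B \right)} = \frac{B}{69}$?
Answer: $- \frac{509841}{734729} \approx -0.69392$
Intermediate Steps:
$P{\left(B \right)} = \frac{B}{69}$ ($P{\left(B \right)} = B \frac{1}{69} = \frac{B}{69}$)
$\frac{23922 - 38700}{21298 + P{\left(-104 \right)}} = \frac{23922 - 38700}{21298 + \frac{1}{69} \left(-104\right)} = - \frac{14778}{21298 - \frac{104}{69}} = - \frac{14778}{\frac{1469458}{69}} = \left(-14778\right) \frac{69}{1469458} = - \frac{509841}{734729}$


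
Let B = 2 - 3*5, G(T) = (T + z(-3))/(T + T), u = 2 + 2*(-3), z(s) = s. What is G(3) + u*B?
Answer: 52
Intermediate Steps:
u = -4 (u = 2 - 6 = -4)
G(T) = (-3 + T)/(2*T) (G(T) = (T - 3)/(T + T) = (-3 + T)/((2*T)) = (-3 + T)*(1/(2*T)) = (-3 + T)/(2*T))
B = -13 (B = 2 - 15 = -13)
G(3) + u*B = (½)*(-3 + 3)/3 - 4*(-13) = (½)*(⅓)*0 + 52 = 0 + 52 = 52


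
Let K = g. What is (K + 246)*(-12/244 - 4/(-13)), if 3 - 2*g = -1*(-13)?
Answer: 49405/793 ≈ 62.301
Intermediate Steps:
g = -5 (g = 3/2 - (-1)*(-13)/2 = 3/2 - 1/2*13 = 3/2 - 13/2 = -5)
K = -5
(K + 246)*(-12/244 - 4/(-13)) = (-5 + 246)*(-12/244 - 4/(-13)) = 241*(-12*1/244 - 4*(-1/13)) = 241*(-3/61 + 4/13) = 241*(205/793) = 49405/793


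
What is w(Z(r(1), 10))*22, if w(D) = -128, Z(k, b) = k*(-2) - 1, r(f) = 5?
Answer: -2816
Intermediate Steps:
Z(k, b) = -1 - 2*k (Z(k, b) = -2*k - 1 = -1 - 2*k)
w(Z(r(1), 10))*22 = -128*22 = -2816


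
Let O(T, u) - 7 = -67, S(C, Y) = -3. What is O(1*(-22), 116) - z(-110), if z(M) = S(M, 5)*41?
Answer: 63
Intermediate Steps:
O(T, u) = -60 (O(T, u) = 7 - 67 = -60)
z(M) = -123 (z(M) = -3*41 = -123)
O(1*(-22), 116) - z(-110) = -60 - 1*(-123) = -60 + 123 = 63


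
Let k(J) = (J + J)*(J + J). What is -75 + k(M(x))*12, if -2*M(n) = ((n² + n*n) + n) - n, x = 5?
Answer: 29925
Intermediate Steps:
M(n) = -n² (M(n) = -(((n² + n*n) + n) - n)/2 = -(((n² + n²) + n) - n)/2 = -((2*n² + n) - n)/2 = -((n + 2*n²) - n)/2 = -n²)
k(J) = 4*J² (k(J) = (2*J)*(2*J) = 4*J²)
-75 + k(M(x))*12 = -75 + (4*(-1*5²)²)*12 = -75 + (4*(-1*25)²)*12 = -75 + (4*(-25)²)*12 = -75 + (4*625)*12 = -75 + 2500*12 = -75 + 30000 = 29925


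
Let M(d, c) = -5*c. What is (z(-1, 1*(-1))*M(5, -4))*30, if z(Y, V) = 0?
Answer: 0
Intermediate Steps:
(z(-1, 1*(-1))*M(5, -4))*30 = (0*(-5*(-4)))*30 = (0*20)*30 = 0*30 = 0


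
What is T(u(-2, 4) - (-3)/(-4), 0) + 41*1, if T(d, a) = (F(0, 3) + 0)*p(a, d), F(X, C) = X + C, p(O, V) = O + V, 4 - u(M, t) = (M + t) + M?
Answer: 203/4 ≈ 50.750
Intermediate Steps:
u(M, t) = 4 - t - 2*M (u(M, t) = 4 - ((M + t) + M) = 4 - (t + 2*M) = 4 + (-t - 2*M) = 4 - t - 2*M)
F(X, C) = C + X
T(d, a) = 3*a + 3*d (T(d, a) = ((3 + 0) + 0)*(a + d) = (3 + 0)*(a + d) = 3*(a + d) = 3*a + 3*d)
T(u(-2, 4) - (-3)/(-4), 0) + 41*1 = (3*0 + 3*((4 - 1*4 - 2*(-2)) - (-3)/(-4))) + 41*1 = (0 + 3*((4 - 4 + 4) - (-3)*(-1)/4)) + 41 = (0 + 3*(4 - 1*¾)) + 41 = (0 + 3*(4 - ¾)) + 41 = (0 + 3*(13/4)) + 41 = (0 + 39/4) + 41 = 39/4 + 41 = 203/4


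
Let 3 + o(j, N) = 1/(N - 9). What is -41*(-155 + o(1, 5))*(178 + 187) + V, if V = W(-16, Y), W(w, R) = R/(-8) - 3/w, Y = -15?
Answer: 37891413/16 ≈ 2.3682e+6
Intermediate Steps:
W(w, R) = -3/w - R/8 (W(w, R) = R*(-⅛) - 3/w = -R/8 - 3/w = -3/w - R/8)
V = 33/16 (V = -3/(-16) - ⅛*(-15) = -3*(-1/16) + 15/8 = 3/16 + 15/8 = 33/16 ≈ 2.0625)
o(j, N) = -3 + 1/(-9 + N) (o(j, N) = -3 + 1/(N - 9) = -3 + 1/(-9 + N))
-41*(-155 + o(1, 5))*(178 + 187) + V = -41*(-155 + (28 - 3*5)/(-9 + 5))*(178 + 187) + 33/16 = -41*(-155 + (28 - 15)/(-4))*365 + 33/16 = -41*(-155 - ¼*13)*365 + 33/16 = -41*(-155 - 13/4)*365 + 33/16 = -(-25953)*365/4 + 33/16 = -41*(-231045/4) + 33/16 = 9472845/4 + 33/16 = 37891413/16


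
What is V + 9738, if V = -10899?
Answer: -1161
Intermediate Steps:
V + 9738 = -10899 + 9738 = -1161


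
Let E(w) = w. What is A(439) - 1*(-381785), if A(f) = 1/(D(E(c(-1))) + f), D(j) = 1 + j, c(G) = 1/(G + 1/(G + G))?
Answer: 503192633/1318 ≈ 3.8179e+5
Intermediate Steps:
c(G) = 1/(G + 1/(2*G))
A(f) = 1/(1/3 + f) (A(f) = 1/((1 + 2*(-1)/(1 + 2*(-1)**2)) + f) = 1/((1 + 2*(-1)/(1 + 2*1)) + f) = 1/((1 + 2*(-1)/(1 + 2)) + f) = 1/((1 + 2*(-1)/3) + f) = 1/((1 + 2*(-1)*(1/3)) + f) = 1/((1 - 2/3) + f) = 1/(1/3 + f))
A(439) - 1*(-381785) = 3/(1 + 3*439) - 1*(-381785) = 3/(1 + 1317) + 381785 = 3/1318 + 381785 = 503192633/1318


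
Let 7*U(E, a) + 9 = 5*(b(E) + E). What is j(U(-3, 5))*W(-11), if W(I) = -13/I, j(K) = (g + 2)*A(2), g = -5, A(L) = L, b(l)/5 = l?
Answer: -78/11 ≈ -7.0909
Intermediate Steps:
b(l) = 5*l
U(E, a) = -9/7 + 30*E/7 (U(E, a) = -9/7 + (5*(5*E + E))/7 = -9/7 + (5*(6*E))/7 = -9/7 + (30*E)/7 = -9/7 + 30*E/7)
j(K) = -6 (j(K) = (-5 + 2)*2 = -3*2 = -6)
j(U(-3, 5))*W(-11) = -(-78)/(-11) = -(-78)*(-1)/11 = -6*13/11 = -78/11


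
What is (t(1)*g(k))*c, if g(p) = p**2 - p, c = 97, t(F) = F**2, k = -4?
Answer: 1940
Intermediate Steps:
(t(1)*g(k))*c = (1**2*(-4*(-1 - 4)))*97 = (1*(-4*(-5)))*97 = (1*20)*97 = 20*97 = 1940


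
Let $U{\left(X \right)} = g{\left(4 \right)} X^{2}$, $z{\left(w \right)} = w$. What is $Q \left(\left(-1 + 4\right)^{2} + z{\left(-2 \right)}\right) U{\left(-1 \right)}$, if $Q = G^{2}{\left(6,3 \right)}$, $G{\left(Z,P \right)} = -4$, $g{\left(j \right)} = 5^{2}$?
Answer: $2800$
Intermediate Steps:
$g{\left(j \right)} = 25$
$U{\left(X \right)} = 25 X^{2}$
$Q = 16$ ($Q = \left(-4\right)^{2} = 16$)
$Q \left(\left(-1 + 4\right)^{2} + z{\left(-2 \right)}\right) U{\left(-1 \right)} = 16 \left(\left(-1 + 4\right)^{2} - 2\right) 25 \left(-1\right)^{2} = 16 \left(3^{2} - 2\right) 25 \cdot 1 = 16 \left(9 - 2\right) 25 = 16 \cdot 7 \cdot 25 = 112 \cdot 25 = 2800$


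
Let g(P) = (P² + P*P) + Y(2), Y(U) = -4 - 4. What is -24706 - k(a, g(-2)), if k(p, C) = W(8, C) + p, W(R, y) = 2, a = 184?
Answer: -24892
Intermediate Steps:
Y(U) = -8
g(P) = -8 + 2*P² (g(P) = (P² + P*P) - 8 = (P² + P²) - 8 = 2*P² - 8 = -8 + 2*P²)
k(p, C) = 2 + p
-24706 - k(a, g(-2)) = -24706 - (2 + 184) = -24706 - 1*186 = -24706 - 186 = -24892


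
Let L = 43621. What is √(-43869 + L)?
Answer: 2*I*√62 ≈ 15.748*I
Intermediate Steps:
√(-43869 + L) = √(-43869 + 43621) = √(-248) = 2*I*√62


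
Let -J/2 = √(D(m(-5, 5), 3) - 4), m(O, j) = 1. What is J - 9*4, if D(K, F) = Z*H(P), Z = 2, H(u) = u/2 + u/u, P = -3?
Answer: -36 - 2*I*√5 ≈ -36.0 - 4.4721*I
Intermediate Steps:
H(u) = 1 + u/2 (H(u) = u*(½) + 1 = u/2 + 1 = 1 + u/2)
D(K, F) = -1 (D(K, F) = 2*(1 + (½)*(-3)) = 2*(1 - 3/2) = 2*(-½) = -1)
J = -2*I*√5 (J = -2*√(-1 - 4) = -2*I*√5 ≈ -4.4721*I)
J - 9*4 = -2*I*√5 - 9*4 = -2*I*√5 - 36 = -36 - 2*I*√5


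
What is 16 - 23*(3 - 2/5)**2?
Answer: -3487/25 ≈ -139.48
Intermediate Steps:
16 - 23*(3 - 2/5)**2 = 16 - 23*(13/5)**2 = 16 - 23*169/25 = 16 - 3887/25 = -3487/25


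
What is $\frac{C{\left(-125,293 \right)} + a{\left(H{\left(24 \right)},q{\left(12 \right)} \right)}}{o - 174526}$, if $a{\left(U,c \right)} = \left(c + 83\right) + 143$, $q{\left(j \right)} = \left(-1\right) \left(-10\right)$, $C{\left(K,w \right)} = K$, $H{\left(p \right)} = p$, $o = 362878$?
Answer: $\frac{37}{62784} \approx 0.00058932$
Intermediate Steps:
$q{\left(j \right)} = 10$
$a{\left(U,c \right)} = 226 + c$ ($a{\left(U,c \right)} = \left(83 + c\right) + 143 = 226 + c$)
$\frac{C{\left(-125,293 \right)} + a{\left(H{\left(24 \right)},q{\left(12 \right)} \right)}}{o - 174526} = \frac{-125 + \left(226 + 10\right)}{362878 - 174526} = \frac{-125 + 236}{188352} = 111 \cdot \frac{1}{188352} = \frac{37}{62784}$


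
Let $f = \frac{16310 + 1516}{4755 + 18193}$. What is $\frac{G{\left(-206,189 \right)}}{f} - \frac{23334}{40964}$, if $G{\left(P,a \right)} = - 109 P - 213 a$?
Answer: $- \frac{4183995349775}{182556066} \approx -22919.0$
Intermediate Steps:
$G{\left(P,a \right)} = - 213 a - 109 P$
$f = \frac{8913}{11474}$ ($f = \frac{17826}{22948} = 17826 \cdot \frac{1}{22948} = \frac{8913}{11474} \approx 0.7768$)
$\frac{G{\left(-206,189 \right)}}{f} - \frac{23334}{40964} = \frac{\left(-213\right) 189 - -22454}{\frac{8913}{11474}} - \frac{23334}{40964} = \left(-40257 + 22454\right) \frac{11474}{8913} - \frac{11667}{20482} = \left(-17803\right) \frac{11474}{8913} - \frac{11667}{20482} = - \frac{204271622}{8913} - \frac{11667}{20482} = - \frac{4183995349775}{182556066}$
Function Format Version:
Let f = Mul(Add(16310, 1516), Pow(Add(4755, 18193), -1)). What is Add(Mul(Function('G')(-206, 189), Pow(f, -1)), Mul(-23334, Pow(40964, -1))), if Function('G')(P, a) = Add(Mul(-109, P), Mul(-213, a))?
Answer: Rational(-4183995349775, 182556066) ≈ -22919.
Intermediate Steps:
Function('G')(P, a) = Add(Mul(-213, a), Mul(-109, P))
f = Rational(8913, 11474) (f = Mul(17826, Pow(22948, -1)) = Mul(17826, Rational(1, 22948)) = Rational(8913, 11474) ≈ 0.77680)
Add(Mul(Function('G')(-206, 189), Pow(f, -1)), Mul(-23334, Pow(40964, -1))) = Add(Mul(Add(Mul(-213, 189), Mul(-109, -206)), Pow(Rational(8913, 11474), -1)), Mul(-23334, Pow(40964, -1))) = Add(Mul(Add(-40257, 22454), Rational(11474, 8913)), Mul(-23334, Rational(1, 40964))) = Add(Mul(-17803, Rational(11474, 8913)), Rational(-11667, 20482)) = Add(Rational(-204271622, 8913), Rational(-11667, 20482)) = Rational(-4183995349775, 182556066)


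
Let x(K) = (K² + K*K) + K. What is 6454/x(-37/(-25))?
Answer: 4033750/3663 ≈ 1101.2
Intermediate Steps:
x(K) = K + 2*K² (x(K) = (K² + K²) + K = 2*K² + K = K + 2*K²)
6454/x(-37/(-25)) = 6454/(((-37/(-25))*(1 + 2*(-37/(-25))))) = 6454/(((-37*(-1/25))*(1 + 2*(-37*(-1/25))))) = 6454/((37*(1 + 2*(37/25))/25)) = 6454/((37*(1 + 74/25)/25)) = 6454/(((37/25)*(99/25))) = 6454/(3663/625) = 6454*(625/3663) = 4033750/3663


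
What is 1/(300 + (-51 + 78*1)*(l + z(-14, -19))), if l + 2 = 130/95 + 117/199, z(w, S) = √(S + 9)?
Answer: 284796263/92051151981 - 42887883*I*√10/153418586635 ≈ 0.0030939 - 0.00088401*I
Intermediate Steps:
z(w, S) = √(9 + S)
l = -165/3781 (l = -2 + (130/95 + 117/199) = -2 + (130*(1/95) + 117*(1/199)) = -2 + (26/19 + 117/199) = -2 + 7397/3781 = -165/3781 ≈ -0.043639)
1/(300 + (-51 + 78*1)*(l + z(-14, -19))) = 1/(300 + (-51 + 78*1)*(-165/3781 + √(9 - 19))) = 1/(300 + (-51 + 78)*(-165/3781 + √(-10))) = 1/(300 + 27*(-165/3781 + I*√10)) = 1/(300 + (-4455/3781 + 27*I*√10)) = 1/(1129845/3781 + 27*I*√10)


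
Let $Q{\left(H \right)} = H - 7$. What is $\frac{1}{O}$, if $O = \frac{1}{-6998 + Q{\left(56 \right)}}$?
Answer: $-6949$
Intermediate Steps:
$Q{\left(H \right)} = -7 + H$ ($Q{\left(H \right)} = H - 7 = -7 + H$)
$O = - \frac{1}{6949}$ ($O = \frac{1}{-6998 + \left(-7 + 56\right)} = \frac{1}{-6998 + 49} = \frac{1}{-6949} = - \frac{1}{6949} \approx -0.00014391$)
$\frac{1}{O} = \frac{1}{- \frac{1}{6949}} = -6949$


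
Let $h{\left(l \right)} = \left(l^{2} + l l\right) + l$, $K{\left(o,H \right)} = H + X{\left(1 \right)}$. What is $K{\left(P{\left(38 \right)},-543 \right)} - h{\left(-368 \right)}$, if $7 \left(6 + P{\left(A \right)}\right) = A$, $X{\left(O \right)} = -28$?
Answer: $-271051$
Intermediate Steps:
$P{\left(A \right)} = -6 + \frac{A}{7}$
$K{\left(o,H \right)} = -28 + H$ ($K{\left(o,H \right)} = H - 28 = -28 + H$)
$h{\left(l \right)} = l + 2 l^{2}$ ($h{\left(l \right)} = \left(l^{2} + l^{2}\right) + l = 2 l^{2} + l = l + 2 l^{2}$)
$K{\left(P{\left(38 \right)},-543 \right)} - h{\left(-368 \right)} = \left(-28 - 543\right) - - 368 \left(1 + 2 \left(-368\right)\right) = -571 - - 368 \left(1 - 736\right) = -571 - \left(-368\right) \left(-735\right) = -571 - 270480 = -271051$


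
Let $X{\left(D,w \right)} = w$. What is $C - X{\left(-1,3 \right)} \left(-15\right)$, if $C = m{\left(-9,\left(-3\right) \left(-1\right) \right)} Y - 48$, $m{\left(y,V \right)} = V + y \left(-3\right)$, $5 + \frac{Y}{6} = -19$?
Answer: $-4323$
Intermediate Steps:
$Y = -144$ ($Y = -30 + 6 \left(-19\right) = -30 - 114 = -144$)
$m{\left(y,V \right)} = V - 3 y$
$C = -4368$ ($C = \left(\left(-3\right) \left(-1\right) - -27\right) \left(-144\right) - 48 = \left(3 + 27\right) \left(-144\right) - 48 = 30 \left(-144\right) - 48 = -4320 - 48 = -4368$)
$C - X{\left(-1,3 \right)} \left(-15\right) = -4368 - 3 \left(-15\right) = -4368 - -45 = -4368 + 45 = -4323$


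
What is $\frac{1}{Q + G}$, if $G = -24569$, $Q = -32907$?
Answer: $- \frac{1}{57476} \approx -1.7399 \cdot 10^{-5}$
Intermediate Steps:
$\frac{1}{Q + G} = \frac{1}{-32907 - 24569} = \frac{1}{-57476} = - \frac{1}{57476}$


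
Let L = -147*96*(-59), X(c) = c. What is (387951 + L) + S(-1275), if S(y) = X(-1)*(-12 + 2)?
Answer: 1220569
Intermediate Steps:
L = 832608 (L = -14112*(-59) = 832608)
S(y) = 10 (S(y) = -(-12 + 2) = -1*(-10) = 10)
(387951 + L) + S(-1275) = (387951 + 832608) + 10 = 1220559 + 10 = 1220569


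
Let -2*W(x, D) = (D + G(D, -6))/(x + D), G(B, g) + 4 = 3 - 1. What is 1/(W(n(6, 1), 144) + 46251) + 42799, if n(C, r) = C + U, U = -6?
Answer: 285044464471/6660073 ≈ 42799.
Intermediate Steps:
n(C, r) = -6 + C (n(C, r) = C - 6 = -6 + C)
G(B, g) = -2 (G(B, g) = -4 + (3 - 1) = -4 + 2 = -2)
W(x, D) = -(-2 + D)/(2*(D + x)) (W(x, D) = -(D - 2)/(2*(x + D)) = -(-2 + D)/(2*(D + x)))
1/(W(n(6, 1), 144) + 46251) + 42799 = 1/((1 - ½*144)/(144 + (-6 + 6)) + 46251) + 42799 = 1/((1 - 72)/(144 + 0) + 46251) + 42799 = 1/(-71/144 + 46251) + 42799 = 1/(6660073/144) + 42799 = 144/6660073 + 42799 = 285044464471/6660073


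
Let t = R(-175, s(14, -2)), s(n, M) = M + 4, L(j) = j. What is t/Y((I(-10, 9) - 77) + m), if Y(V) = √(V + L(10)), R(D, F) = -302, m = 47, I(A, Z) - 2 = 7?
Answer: 302*I*√11/11 ≈ 91.056*I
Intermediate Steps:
I(A, Z) = 9 (I(A, Z) = 2 + 7 = 9)
s(n, M) = 4 + M
Y(V) = √(10 + V) (Y(V) = √(V + 10) = √(10 + V))
t = -302
t/Y((I(-10, 9) - 77) + m) = -302/√(10 + ((9 - 77) + 47)) = -302/√(10 + (-68 + 47)) = -302/√(10 - 21) = -302*(-I*√11/11) = -(-302)*I*√11/11 = 302*I*√11/11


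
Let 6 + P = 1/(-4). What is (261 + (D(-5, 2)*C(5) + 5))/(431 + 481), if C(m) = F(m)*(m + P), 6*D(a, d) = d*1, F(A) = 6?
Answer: 527/1824 ≈ 0.28893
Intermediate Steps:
P = -25/4 (P = -6 + 1/(-4) = -6 + 1*(-1/4) = -6 - 1/4 = -25/4 ≈ -6.2500)
D(a, d) = d/6 (D(a, d) = (d*1)/6 = d/6)
C(m) = -75/2 + 6*m (C(m) = 6*(m - 25/4) = 6*(-25/4 + m) = -75/2 + 6*m)
(261 + (D(-5, 2)*C(5) + 5))/(431 + 481) = (261 + (((1/6)*2)*(-75/2 + 6*5) + 5))/(431 + 481) = (261 + ((-75/2 + 30)/3 + 5))/912 = (261 + ((1/3)*(-15/2) + 5))*(1/912) = (261 + (-5/2 + 5))*(1/912) = (261 + 5/2)*(1/912) = (527/2)*(1/912) = 527/1824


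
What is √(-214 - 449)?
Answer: I*√663 ≈ 25.749*I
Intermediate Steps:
√(-214 - 449) = √(-663) = I*√663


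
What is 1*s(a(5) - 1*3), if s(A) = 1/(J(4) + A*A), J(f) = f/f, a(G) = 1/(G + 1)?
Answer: 36/325 ≈ 0.11077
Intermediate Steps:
a(G) = 1/(1 + G)
J(f) = 1
s(A) = 1/(1 + A**2) (s(A) = 1/(1 + A*A) = 1/(1 + A**2))
1*s(a(5) - 1*3) = 1/(1 + (1/(1 + 5) - 1*3)**2) = 1/(1 + (1/6 - 3)**2) = 1/(1 + (-17/6)**2) = 1/(1 + 289/36) = 1/(325/36) = 1*(36/325) = 36/325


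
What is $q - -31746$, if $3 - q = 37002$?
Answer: $-5253$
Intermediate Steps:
$q = -36999$ ($q = 3 - 37002 = -36999$)
$q - -31746 = -36999 - -31746 = -36999 + 31746 = -5253$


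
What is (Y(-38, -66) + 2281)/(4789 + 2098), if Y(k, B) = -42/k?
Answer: 43360/130853 ≈ 0.33136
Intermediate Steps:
(Y(-38, -66) + 2281)/(4789 + 2098) = (-42/(-38) + 2281)/(4789 + 2098) = (-42*(-1/38) + 2281)/6887 = (21/19 + 2281)*(1/6887) = (43360/19)*(1/6887) = 43360/130853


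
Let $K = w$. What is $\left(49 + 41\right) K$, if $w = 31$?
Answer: $2790$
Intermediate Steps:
$K = 31$
$\left(49 + 41\right) K = \left(49 + 41\right) 31 = 90 \cdot 31 = 2790$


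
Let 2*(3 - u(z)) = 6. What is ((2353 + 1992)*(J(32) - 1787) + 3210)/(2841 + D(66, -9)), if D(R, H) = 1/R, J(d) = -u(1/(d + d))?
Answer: -512246130/187507 ≈ -2731.9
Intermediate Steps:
u(z) = 0 (u(z) = 3 - 1/2*6 = 3 - 3 = 0)
J(d) = 0 (J(d) = -1*0 = 0)
((2353 + 1992)*(J(32) - 1787) + 3210)/(2841 + D(66, -9)) = ((2353 + 1992)*(0 - 1787) + 3210)/(2841 + 1/66) = (4345*(-1787) + 3210)/(2841 + 1/66) = (-7764515 + 3210)/(187507/66) = -7761305*66/187507 = -512246130/187507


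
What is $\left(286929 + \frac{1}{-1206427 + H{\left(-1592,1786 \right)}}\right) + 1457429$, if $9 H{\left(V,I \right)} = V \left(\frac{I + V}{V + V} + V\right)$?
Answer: $\frac{14518783542947}{8323282} \approx 1.7444 \cdot 10^{6}$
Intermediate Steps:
$H{\left(V,I \right)} = \frac{V \left(V + \frac{I + V}{2 V}\right)}{9}$ ($H{\left(V,I \right)} = \frac{V \left(\frac{I + V}{V + V} + V\right)}{9} = \frac{V \left(\frac{I + V}{2 V} + V\right)}{9} = \frac{V \left(V + \frac{I + V}{2 V}\right)}{9}$)
$\left(286929 + \frac{1}{-1206427 + H{\left(-1592,1786 \right)}}\right) + 1457429 = \left(286929 + \frac{1}{-1206427 + \left(\frac{\left(-1592\right)^{2}}{9} + \frac{1}{18} \cdot 1786 + \frac{1}{18} \left(-1592\right)\right)}\right) + 1457429 = \left(286929 + \frac{1}{-1206427 + \left(\frac{1}{9} \cdot 2534464 + \frac{893}{9} - \frac{796}{9}\right)}\right) + 1457429 = \left(286929 + \frac{1}{-1206427 + \left(\frac{2534464}{9} + \frac{893}{9} - \frac{796}{9}\right)}\right) + 1457429 = \left(286929 + \frac{1}{-1206427 + \frac{2534561}{9}}\right) + 1457429 = \left(286929 + \frac{1}{- \frac{8323282}{9}}\right) + 1457429 = \left(286929 - \frac{9}{8323282}\right) + 1457429 = \frac{2388190980969}{8323282} + 1457429 = \frac{14518783542947}{8323282}$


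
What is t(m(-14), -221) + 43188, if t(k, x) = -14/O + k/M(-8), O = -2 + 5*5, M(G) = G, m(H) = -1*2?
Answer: 3973263/92 ≈ 43188.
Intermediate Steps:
m(H) = -2
O = 23 (O = -2 + 25 = 23)
t(k, x) = -14/23 - k/8 (t(k, x) = -14/23 + k/(-8) = -14*1/23 + k*(-⅛) = -14/23 - k/8)
t(m(-14), -221) + 43188 = (-14/23 - ⅛*(-2)) + 43188 = (-14/23 + ¼) + 43188 = -33/92 + 43188 = 3973263/92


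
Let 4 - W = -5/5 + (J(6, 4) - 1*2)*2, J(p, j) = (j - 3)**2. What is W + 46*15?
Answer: 697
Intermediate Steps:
J(p, j) = (-3 + j)**2
W = 7 (W = 4 - (-5/5 + ((-3 + 4)**2 - 1*2)*2) = 4 - (-5*1/5 + (1**2 - 2)*2) = 4 - (-1 + (1 - 2)*2) = 4 - (-1 - 1*2) = 4 - (-1 - 2) = 4 - 1*(-3) = 4 + 3 = 7)
W + 46*15 = 7 + 46*15 = 7 + 690 = 697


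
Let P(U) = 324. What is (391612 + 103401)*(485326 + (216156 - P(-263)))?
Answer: 347082325054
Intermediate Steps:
(391612 + 103401)*(485326 + (216156 - P(-263))) = (391612 + 103401)*(485326 + (216156 - 1*324)) = 495013*(485326 + (216156 - 324)) = 495013*(485326 + 215832) = 495013*701158 = 347082325054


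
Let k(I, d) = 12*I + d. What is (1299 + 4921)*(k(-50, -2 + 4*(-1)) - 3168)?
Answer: -23474280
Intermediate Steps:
k(I, d) = d + 12*I
(1299 + 4921)*(k(-50, -2 + 4*(-1)) - 3168) = (1299 + 4921)*(((-2 + 4*(-1)) + 12*(-50)) - 3168) = 6220*(((-2 - 4) - 600) - 3168) = 6220*((-6 - 600) - 3168) = 6220*(-606 - 3168) = 6220*(-3774) = -23474280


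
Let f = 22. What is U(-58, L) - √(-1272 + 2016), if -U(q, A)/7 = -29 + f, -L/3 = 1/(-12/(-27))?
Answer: 49 - 2*√186 ≈ 21.724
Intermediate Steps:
L = -27/4 (L = -3/((-12/(-27))) = -3/((-12*(-1/27))) = -3/4/9 = -3*9/4 = -27/4 ≈ -6.7500)
U(q, A) = 49 (U(q, A) = -7*(-29 + 22) = -7*(-7) = 49)
U(-58, L) - √(-1272 + 2016) = 49 - √(-1272 + 2016) = 49 - √744 = 49 - 2*√186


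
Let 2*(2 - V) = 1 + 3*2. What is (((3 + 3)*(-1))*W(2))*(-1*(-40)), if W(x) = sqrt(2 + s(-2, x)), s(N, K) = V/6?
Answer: -120*sqrt(7) ≈ -317.49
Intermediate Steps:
V = -3/2 (V = 2 - (1 + 3*2)/2 = 2 - (1 + 6)/2 = 2 - 1/2*7 = 2 - 7/2 = -3/2 ≈ -1.5000)
s(N, K) = -1/4 (s(N, K) = -3/2/6 = -3/2*1/6 = -1/4)
W(x) = sqrt(7)/2 (W(x) = sqrt(2 - 1/4) = sqrt(7/4) = sqrt(7)/2)
(((3 + 3)*(-1))*W(2))*(-1*(-40)) = (((3 + 3)*(-1))*(sqrt(7)/2))*(-1*(-40)) = ((6*(-1))*(sqrt(7)/2))*40 = -3*sqrt(7)*40 = -120*sqrt(7)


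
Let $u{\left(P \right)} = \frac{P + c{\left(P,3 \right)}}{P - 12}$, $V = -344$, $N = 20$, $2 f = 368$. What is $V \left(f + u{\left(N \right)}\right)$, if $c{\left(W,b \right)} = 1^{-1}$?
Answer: $-64199$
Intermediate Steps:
$f = 184$ ($f = \frac{1}{2} \cdot 368 = 184$)
$c{\left(W,b \right)} = 1$
$u{\left(P \right)} = \frac{1 + P}{-12 + P}$ ($u{\left(P \right)} = \frac{P + 1}{P - 12} = \frac{1 + P}{-12 + P}$)
$V \left(f + u{\left(N \right)}\right) = - 344 \left(184 + \frac{1 + 20}{-12 + 20}\right) = - 344 \left(184 + \frac{1}{8} \cdot 21\right) = - 344 \left(184 + \frac{21}{8}\right) = \left(-344\right) \frac{1493}{8} = -64199$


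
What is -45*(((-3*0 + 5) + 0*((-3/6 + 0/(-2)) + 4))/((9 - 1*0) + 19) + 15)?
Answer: -19125/28 ≈ -683.04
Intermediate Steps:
-45*(((-3*0 + 5) + 0*((-3/6 + 0/(-2)) + 4))/((9 - 1*0) + 19) + 15) = -45*(((0 + 5) + 0*((-3*1/6 + 0*(-1/2)) + 4))/((9 + 0) + 19) + 15) = -45*((5 + 0*((-1/2 + 0) + 4))/(9 + 19) + 15) = -45*((5 + 0*(-1/2 + 4))/28 + 15) = -45*((5 + 0*(7/2))*(1/28) + 15) = -45*((5 + 0)*(1/28) + 15) = -45*(5*(1/28) + 15) = -45*(5/28 + 15) = -45*425/28 = -19125/28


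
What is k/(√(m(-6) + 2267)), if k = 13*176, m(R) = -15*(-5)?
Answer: 1144*√2342/1171 ≈ 47.278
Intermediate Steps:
m(R) = 75
k = 2288
k/(√(m(-6) + 2267)) = 2288/(√(75 + 2267)) = 2288/(√2342) = 2288*(√2342/2342) = 1144*√2342/1171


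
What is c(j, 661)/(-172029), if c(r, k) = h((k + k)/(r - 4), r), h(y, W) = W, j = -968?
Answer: 88/15639 ≈ 0.0056270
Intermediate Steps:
c(r, k) = r
c(j, 661)/(-172029) = -968/(-172029) = -968*(-1/172029) = 88/15639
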